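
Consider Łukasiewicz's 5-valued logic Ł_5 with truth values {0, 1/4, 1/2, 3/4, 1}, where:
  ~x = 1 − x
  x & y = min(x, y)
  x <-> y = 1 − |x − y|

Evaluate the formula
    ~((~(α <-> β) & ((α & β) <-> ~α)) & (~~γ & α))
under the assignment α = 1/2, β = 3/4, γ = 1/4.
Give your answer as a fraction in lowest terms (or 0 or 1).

3/4

α <-> β = 1/2 <-> 3/4 = 3/4
~(α <-> β) = ~3/4 = 1/4
α & β = 1/2 & 3/4 = 1/2
~α = ~1/2 = 1/2
(α & β) <-> ~α = 1/2 <-> 1/2 = 1
~(α <-> β) & ((α & β) <-> ~α) = 1/4 & 1 = 1/4
~γ = ~1/4 = 3/4
~~γ = ~3/4 = 1/4
~~γ & α = 1/4 & 1/2 = 1/4
(~(α <-> β) & ((α & β) <-> ~α)) & (~~γ & α) = 1/4 & 1/4 = 1/4
~((~(α <-> β) & ((α & β) <-> ~α)) & (~~γ & α)) = ~1/4 = 3/4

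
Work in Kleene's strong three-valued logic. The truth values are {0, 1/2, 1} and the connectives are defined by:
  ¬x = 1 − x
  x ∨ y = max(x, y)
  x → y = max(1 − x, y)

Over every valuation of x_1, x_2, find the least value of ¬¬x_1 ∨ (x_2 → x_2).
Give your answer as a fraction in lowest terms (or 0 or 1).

1/2

Take x_1 = 0, x_2 = 1/2:
¬x_1 = ¬0 = 1
¬¬x_1 = ¬1 = 0
x_2 → x_2 = 1/2 → 1/2 = 1/2
¬¬x_1 ∨ (x_2 → x_2) = 0 ∨ 1/2 = 1/2
No assignment yields a value below 1/2, so this is the minimum.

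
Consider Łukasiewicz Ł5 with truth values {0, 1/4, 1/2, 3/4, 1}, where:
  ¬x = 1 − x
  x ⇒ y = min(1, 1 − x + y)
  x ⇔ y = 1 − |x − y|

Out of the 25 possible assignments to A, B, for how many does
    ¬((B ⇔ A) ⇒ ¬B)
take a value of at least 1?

1

value 1: 1 assignment (counts)
value 3/4: 2 assignments
value 1/2: 4 assignments
value 1/4: 5 assignments
value 0: 13 assignments
So 1 of the 25 assignments meets the threshold.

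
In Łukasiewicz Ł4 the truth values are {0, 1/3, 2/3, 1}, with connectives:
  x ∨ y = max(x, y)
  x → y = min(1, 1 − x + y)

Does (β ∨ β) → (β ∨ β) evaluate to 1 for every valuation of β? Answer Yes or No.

Yes

β = 0 ↦ 1
β = 1/3 ↦ 1
β = 2/3 ↦ 1
β = 1 ↦ 1
Every assignment gives a value ≥ 1.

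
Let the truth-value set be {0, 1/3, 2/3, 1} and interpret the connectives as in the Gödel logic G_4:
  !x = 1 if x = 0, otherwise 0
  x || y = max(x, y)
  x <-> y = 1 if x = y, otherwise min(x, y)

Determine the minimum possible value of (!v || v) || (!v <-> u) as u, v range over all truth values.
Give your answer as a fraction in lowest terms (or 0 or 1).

1/3

Take u = 1/3, v = 1/3:
!v = !1/3 = 0
!v || v = 0 || 1/3 = 1/3
!v = !1/3 = 0
!v <-> u = 0 <-> 1/3 = 0
(!v || v) || (!v <-> u) = 1/3 || 0 = 1/3
No assignment yields a value below 1/3, so this is the minimum.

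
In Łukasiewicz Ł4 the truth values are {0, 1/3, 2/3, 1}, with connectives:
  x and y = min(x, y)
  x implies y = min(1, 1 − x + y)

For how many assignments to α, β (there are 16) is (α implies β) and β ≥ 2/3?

α = 0, β = 0 ↦ 0  <
α = 0, β = 1/3 ↦ 1/3  <
α = 0, β = 2/3 ↦ 2/3  ≥
α = 0, β = 1 ↦ 1  ≥
α = 1/3, β = 0 ↦ 0  <
α = 1/3, β = 1/3 ↦ 1/3  <
α = 1/3, β = 2/3 ↦ 2/3  ≥
α = 1/3, β = 1 ↦ 1  ≥
α = 2/3, β = 0 ↦ 0  <
α = 2/3, β = 1/3 ↦ 1/3  <
α = 2/3, β = 2/3 ↦ 2/3  ≥
α = 2/3, β = 1 ↦ 1  ≥
α = 1, β = 0 ↦ 0  <
α = 1, β = 1/3 ↦ 1/3  <
α = 1, β = 2/3 ↦ 2/3  ≥
α = 1, β = 1 ↦ 1  ≥
So 8 of the 16 assignments meet the threshold.

8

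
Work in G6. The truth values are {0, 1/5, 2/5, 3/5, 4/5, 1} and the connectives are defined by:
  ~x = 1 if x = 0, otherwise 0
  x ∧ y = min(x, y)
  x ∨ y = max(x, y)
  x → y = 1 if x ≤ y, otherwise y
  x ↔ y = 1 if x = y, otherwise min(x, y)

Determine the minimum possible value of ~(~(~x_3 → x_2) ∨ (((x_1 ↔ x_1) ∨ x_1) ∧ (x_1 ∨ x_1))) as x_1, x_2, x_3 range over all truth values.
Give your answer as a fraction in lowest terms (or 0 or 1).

0

Take x_1 = 0, x_2 = 0, x_3 = 0:
~x_3 = ~0 = 1
~x_3 → x_2 = 1 → 0 = 0
~(~x_3 → x_2) = ~0 = 1
x_1 ↔ x_1 = 0 ↔ 0 = 1
(x_1 ↔ x_1) ∨ x_1 = 1 ∨ 0 = 1
x_1 ∨ x_1 = 0 ∨ 0 = 0
((x_1 ↔ x_1) ∨ x_1) ∧ (x_1 ∨ x_1) = 1 ∧ 0 = 0
~(~x_3 → x_2) ∨ (((x_1 ↔ x_1) ∨ x_1) ∧ (x_1 ∨ x_1)) = 1 ∨ 0 = 1
~(~(~x_3 → x_2) ∨ (((x_1 ↔ x_1) ∨ x_1) ∧ (x_1 ∨ x_1))) = ~1 = 0
No assignment yields a value below 0, so this is the minimum.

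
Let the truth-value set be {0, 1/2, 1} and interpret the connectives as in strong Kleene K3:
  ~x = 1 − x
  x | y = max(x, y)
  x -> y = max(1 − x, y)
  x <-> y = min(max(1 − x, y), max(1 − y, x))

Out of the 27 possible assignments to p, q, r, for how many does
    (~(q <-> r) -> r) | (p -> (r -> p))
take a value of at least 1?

24

value 1: 24 assignments (counts)
value 1/2: 3 assignments
So 24 of the 27 assignments meet the threshold.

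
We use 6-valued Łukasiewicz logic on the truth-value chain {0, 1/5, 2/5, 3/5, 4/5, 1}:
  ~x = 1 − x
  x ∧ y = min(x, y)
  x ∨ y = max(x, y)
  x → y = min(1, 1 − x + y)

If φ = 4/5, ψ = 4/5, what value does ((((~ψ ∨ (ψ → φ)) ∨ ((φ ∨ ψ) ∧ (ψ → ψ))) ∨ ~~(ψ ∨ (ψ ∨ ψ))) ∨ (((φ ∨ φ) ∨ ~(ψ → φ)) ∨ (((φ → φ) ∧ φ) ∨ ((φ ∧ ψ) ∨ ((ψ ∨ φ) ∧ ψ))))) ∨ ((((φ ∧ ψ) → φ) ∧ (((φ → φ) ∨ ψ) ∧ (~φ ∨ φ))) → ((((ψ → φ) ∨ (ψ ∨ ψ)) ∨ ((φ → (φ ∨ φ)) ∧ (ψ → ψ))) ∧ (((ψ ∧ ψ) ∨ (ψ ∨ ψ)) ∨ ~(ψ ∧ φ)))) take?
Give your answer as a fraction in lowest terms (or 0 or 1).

1

~ψ = ~4/5 = 1/5
ψ → φ = 4/5 → 4/5 = 1
~ψ ∨ (ψ → φ) = 1/5 ∨ 1 = 1
φ ∨ ψ = 4/5 ∨ 4/5 = 4/5
ψ → ψ = 4/5 → 4/5 = 1
(φ ∨ ψ) ∧ (ψ → ψ) = 4/5 ∧ 1 = 4/5
(~ψ ∨ (ψ → φ)) ∨ ((φ ∨ ψ) ∧ (ψ → ψ)) = 1 ∨ 4/5 = 1
ψ ∨ ψ = 4/5 ∨ 4/5 = 4/5
ψ ∨ (ψ ∨ ψ) = 4/5 ∨ 4/5 = 4/5
~(ψ ∨ (ψ ∨ ψ)) = ~4/5 = 1/5
~~(ψ ∨ (ψ ∨ ψ)) = ~1/5 = 4/5
((~ψ ∨ (ψ → φ)) ∨ ((φ ∨ ψ) ∧ (ψ → ψ))) ∨ ~~(ψ ∨ (ψ ∨ ψ)) = 1 ∨ 4/5 = 1
φ ∨ φ = 4/5 ∨ 4/5 = 4/5
ψ → φ = 4/5 → 4/5 = 1
~(ψ → φ) = ~1 = 0
(φ ∨ φ) ∨ ~(ψ → φ) = 4/5 ∨ 0 = 4/5
φ → φ = 4/5 → 4/5 = 1
(φ → φ) ∧ φ = 1 ∧ 4/5 = 4/5
φ ∧ ψ = 4/5 ∧ 4/5 = 4/5
ψ ∨ φ = 4/5 ∨ 4/5 = 4/5
(ψ ∨ φ) ∧ ψ = 4/5 ∧ 4/5 = 4/5
(φ ∧ ψ) ∨ ((ψ ∨ φ) ∧ ψ) = 4/5 ∨ 4/5 = 4/5
((φ → φ) ∧ φ) ∨ ((φ ∧ ψ) ∨ ((ψ ∨ φ) ∧ ψ)) = 4/5 ∨ 4/5 = 4/5
((φ ∨ φ) ∨ ~(ψ → φ)) ∨ (((φ → φ) ∧ φ) ∨ ((φ ∧ ψ) ∨ ((ψ ∨ φ) ∧ ψ))) = 4/5 ∨ 4/5 = 4/5
(((~ψ ∨ (ψ → φ)) ∨ ((φ ∨ ψ) ∧ (ψ → ψ))) ∨ ~~(ψ ∨ (ψ ∨ ψ))) ∨ (((φ ∨ φ) ∨ ~(ψ → φ)) ∨ (((φ → φ) ∧ φ) ∨ ((φ ∧ ψ) ∨ ((ψ ∨ φ) ∧ ψ)))) = 1 ∨ 4/5 = 1
φ ∧ ψ = 4/5 ∧ 4/5 = 4/5
(φ ∧ ψ) → φ = 4/5 → 4/5 = 1
φ → φ = 4/5 → 4/5 = 1
(φ → φ) ∨ ψ = 1 ∨ 4/5 = 1
~φ = ~4/5 = 1/5
~φ ∨ φ = 1/5 ∨ 4/5 = 4/5
((φ → φ) ∨ ψ) ∧ (~φ ∨ φ) = 1 ∧ 4/5 = 4/5
((φ ∧ ψ) → φ) ∧ (((φ → φ) ∨ ψ) ∧ (~φ ∨ φ)) = 1 ∧ 4/5 = 4/5
ψ → φ = 4/5 → 4/5 = 1
ψ ∨ ψ = 4/5 ∨ 4/5 = 4/5
(ψ → φ) ∨ (ψ ∨ ψ) = 1 ∨ 4/5 = 1
φ ∨ φ = 4/5 ∨ 4/5 = 4/5
φ → (φ ∨ φ) = 4/5 → 4/5 = 1
ψ → ψ = 4/5 → 4/5 = 1
(φ → (φ ∨ φ)) ∧ (ψ → ψ) = 1 ∧ 1 = 1
((ψ → φ) ∨ (ψ ∨ ψ)) ∨ ((φ → (φ ∨ φ)) ∧ (ψ → ψ)) = 1 ∨ 1 = 1
ψ ∧ ψ = 4/5 ∧ 4/5 = 4/5
ψ ∨ ψ = 4/5 ∨ 4/5 = 4/5
(ψ ∧ ψ) ∨ (ψ ∨ ψ) = 4/5 ∨ 4/5 = 4/5
ψ ∧ φ = 4/5 ∧ 4/5 = 4/5
~(ψ ∧ φ) = ~4/5 = 1/5
((ψ ∧ ψ) ∨ (ψ ∨ ψ)) ∨ ~(ψ ∧ φ) = 4/5 ∨ 1/5 = 4/5
(((ψ → φ) ∨ (ψ ∨ ψ)) ∨ ((φ → (φ ∨ φ)) ∧ (ψ → ψ))) ∧ (((ψ ∧ ψ) ∨ (ψ ∨ ψ)) ∨ ~(ψ ∧ φ)) = 1 ∧ 4/5 = 4/5
(((φ ∧ ψ) → φ) ∧ (((φ → φ) ∨ ψ) ∧ (~φ ∨ φ))) → ((((ψ → φ) ∨ (ψ ∨ ψ)) ∨ ((φ → (φ ∨ φ)) ∧ (ψ → ψ))) ∧ (((ψ ∧ ψ) ∨ (ψ ∨ ψ)) ∨ ~(ψ ∧ φ))) = 4/5 → 4/5 = 1
((((~ψ ∨ (ψ → φ)) ∨ ((φ ∨ ψ) ∧ (ψ → ψ))) ∨ ~~(ψ ∨ (ψ ∨ ψ))) ∨ (((φ ∨ φ) ∨ ~(ψ → φ)) ∨ (((φ → φ) ∧ φ) ∨ ((φ ∧ ψ) ∨ ((ψ ∨ φ) ∧ ψ))))) ∨ ((((φ ∧ ψ) → φ) ∧ (((φ → φ) ∨ ψ) ∧ (~φ ∨ φ))) → ((((ψ → φ) ∨ (ψ ∨ ψ)) ∨ ((φ → (φ ∨ φ)) ∧ (ψ → ψ))) ∧ (((ψ ∧ ψ) ∨ (ψ ∨ ψ)) ∨ ~(ψ ∧ φ)))) = 1 ∨ 1 = 1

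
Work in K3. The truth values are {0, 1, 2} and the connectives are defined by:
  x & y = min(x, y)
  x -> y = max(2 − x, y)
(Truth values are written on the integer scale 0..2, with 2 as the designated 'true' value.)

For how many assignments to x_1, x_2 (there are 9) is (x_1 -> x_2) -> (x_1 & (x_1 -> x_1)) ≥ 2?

3

x_1 = 0, x_2 = 0 ↦ 0  <
x_1 = 0, x_2 = 1 ↦ 0  <
x_1 = 0, x_2 = 2 ↦ 0  <
x_1 = 1, x_2 = 0 ↦ 1  <
x_1 = 1, x_2 = 1 ↦ 1  <
x_1 = 1, x_2 = 2 ↦ 1  <
x_1 = 2, x_2 = 0 ↦ 2  ≥
x_1 = 2, x_2 = 1 ↦ 2  ≥
x_1 = 2, x_2 = 2 ↦ 2  ≥
So 3 of the 9 assignments meet the threshold.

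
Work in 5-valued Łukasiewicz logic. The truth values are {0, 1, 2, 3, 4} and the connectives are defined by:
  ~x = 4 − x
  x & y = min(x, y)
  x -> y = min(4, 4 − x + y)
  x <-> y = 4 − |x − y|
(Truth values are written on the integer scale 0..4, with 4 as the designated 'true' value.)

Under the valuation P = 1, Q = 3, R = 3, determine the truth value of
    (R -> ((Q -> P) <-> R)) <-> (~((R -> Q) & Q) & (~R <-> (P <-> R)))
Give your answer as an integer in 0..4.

Q -> P = 3 -> 1 = 2
(Q -> P) <-> R = 2 <-> 3 = 3
R -> ((Q -> P) <-> R) = 3 -> 3 = 4
R -> Q = 3 -> 3 = 4
(R -> Q) & Q = 4 & 3 = 3
~((R -> Q) & Q) = ~3 = 1
~R = ~3 = 1
P <-> R = 1 <-> 3 = 2
~R <-> (P <-> R) = 1 <-> 2 = 3
~((R -> Q) & Q) & (~R <-> (P <-> R)) = 1 & 3 = 1
(R -> ((Q -> P) <-> R)) <-> (~((R -> Q) & Q) & (~R <-> (P <-> R))) = 4 <-> 1 = 1

1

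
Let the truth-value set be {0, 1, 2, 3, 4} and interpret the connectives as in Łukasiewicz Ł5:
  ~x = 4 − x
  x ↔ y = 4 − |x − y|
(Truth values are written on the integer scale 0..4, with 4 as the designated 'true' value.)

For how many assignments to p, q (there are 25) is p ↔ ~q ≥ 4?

5

value 4: 5 assignments (counts)
value 3: 8 assignments
value 2: 6 assignments
value 1: 4 assignments
value 0: 2 assignments
So 5 of the 25 assignments meet the threshold.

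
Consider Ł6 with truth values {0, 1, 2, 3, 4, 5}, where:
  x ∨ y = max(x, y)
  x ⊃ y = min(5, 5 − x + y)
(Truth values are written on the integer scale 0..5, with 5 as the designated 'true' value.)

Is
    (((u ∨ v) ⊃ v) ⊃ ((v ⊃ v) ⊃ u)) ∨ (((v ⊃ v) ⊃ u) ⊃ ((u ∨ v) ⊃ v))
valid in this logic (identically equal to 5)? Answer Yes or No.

Yes

At u = 3, v = 1, for instance:
u ∨ v = 3 ∨ 1 = 3
(u ∨ v) ⊃ v = 3 ⊃ 1 = 3
v ⊃ v = 1 ⊃ 1 = 5
(v ⊃ v) ⊃ u = 5 ⊃ 3 = 3
((u ∨ v) ⊃ v) ⊃ ((v ⊃ v) ⊃ u) = 3 ⊃ 3 = 5
((v ⊃ v) ⊃ u) ⊃ ((u ∨ v) ⊃ v) = 3 ⊃ 3 = 5
(((u ∨ v) ⊃ v) ⊃ ((v ⊃ v) ⊃ u)) ∨ (((v ⊃ v) ⊃ u) ⊃ ((u ∨ v) ⊃ v)) = 5 ∨ 5 = 5
and checking the remaining 35 assignments likewise gives ≥ 5 in every case.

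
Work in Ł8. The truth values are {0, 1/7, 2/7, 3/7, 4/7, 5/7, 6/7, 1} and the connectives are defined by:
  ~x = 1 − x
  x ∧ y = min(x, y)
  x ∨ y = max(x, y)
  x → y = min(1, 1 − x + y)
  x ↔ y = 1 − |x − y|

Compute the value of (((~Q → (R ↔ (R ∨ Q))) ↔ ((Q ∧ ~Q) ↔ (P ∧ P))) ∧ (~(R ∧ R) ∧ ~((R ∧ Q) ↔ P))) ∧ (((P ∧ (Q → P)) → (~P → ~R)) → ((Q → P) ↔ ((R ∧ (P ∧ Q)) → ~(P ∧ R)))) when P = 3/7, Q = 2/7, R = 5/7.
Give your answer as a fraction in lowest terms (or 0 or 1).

~Q = ~2/7 = 5/7
R ∨ Q = 5/7 ∨ 2/7 = 5/7
R ↔ (R ∨ Q) = 5/7 ↔ 5/7 = 1
~Q → (R ↔ (R ∨ Q)) = 5/7 → 1 = 1
~Q = ~2/7 = 5/7
Q ∧ ~Q = 2/7 ∧ 5/7 = 2/7
P ∧ P = 3/7 ∧ 3/7 = 3/7
(Q ∧ ~Q) ↔ (P ∧ P) = 2/7 ↔ 3/7 = 6/7
(~Q → (R ↔ (R ∨ Q))) ↔ ((Q ∧ ~Q) ↔ (P ∧ P)) = 1 ↔ 6/7 = 6/7
R ∧ R = 5/7 ∧ 5/7 = 5/7
~(R ∧ R) = ~5/7 = 2/7
R ∧ Q = 5/7 ∧ 2/7 = 2/7
(R ∧ Q) ↔ P = 2/7 ↔ 3/7 = 6/7
~((R ∧ Q) ↔ P) = ~6/7 = 1/7
~(R ∧ R) ∧ ~((R ∧ Q) ↔ P) = 2/7 ∧ 1/7 = 1/7
((~Q → (R ↔ (R ∨ Q))) ↔ ((Q ∧ ~Q) ↔ (P ∧ P))) ∧ (~(R ∧ R) ∧ ~((R ∧ Q) ↔ P)) = 6/7 ∧ 1/7 = 1/7
Q → P = 2/7 → 3/7 = 1
P ∧ (Q → P) = 3/7 ∧ 1 = 3/7
~P = ~3/7 = 4/7
~R = ~5/7 = 2/7
~P → ~R = 4/7 → 2/7 = 5/7
(P ∧ (Q → P)) → (~P → ~R) = 3/7 → 5/7 = 1
Q → P = 2/7 → 3/7 = 1
P ∧ Q = 3/7 ∧ 2/7 = 2/7
R ∧ (P ∧ Q) = 5/7 ∧ 2/7 = 2/7
P ∧ R = 3/7 ∧ 5/7 = 3/7
~(P ∧ R) = ~3/7 = 4/7
(R ∧ (P ∧ Q)) → ~(P ∧ R) = 2/7 → 4/7 = 1
(Q → P) ↔ ((R ∧ (P ∧ Q)) → ~(P ∧ R)) = 1 ↔ 1 = 1
((P ∧ (Q → P)) → (~P → ~R)) → ((Q → P) ↔ ((R ∧ (P ∧ Q)) → ~(P ∧ R))) = 1 → 1 = 1
(((~Q → (R ↔ (R ∨ Q))) ↔ ((Q ∧ ~Q) ↔ (P ∧ P))) ∧ (~(R ∧ R) ∧ ~((R ∧ Q) ↔ P))) ∧ (((P ∧ (Q → P)) → (~P → ~R)) → ((Q → P) ↔ ((R ∧ (P ∧ Q)) → ~(P ∧ R)))) = 1/7 ∧ 1 = 1/7

1/7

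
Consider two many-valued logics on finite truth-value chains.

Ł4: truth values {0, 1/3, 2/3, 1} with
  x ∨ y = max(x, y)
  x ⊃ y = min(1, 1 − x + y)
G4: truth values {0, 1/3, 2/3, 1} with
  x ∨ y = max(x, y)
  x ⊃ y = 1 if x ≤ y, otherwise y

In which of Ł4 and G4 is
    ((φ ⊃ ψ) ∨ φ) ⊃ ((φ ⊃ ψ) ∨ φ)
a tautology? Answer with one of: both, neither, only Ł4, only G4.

In Ł4: every assignment gives 1 — tautology.
In G4: every assignment gives 1 — tautology.

both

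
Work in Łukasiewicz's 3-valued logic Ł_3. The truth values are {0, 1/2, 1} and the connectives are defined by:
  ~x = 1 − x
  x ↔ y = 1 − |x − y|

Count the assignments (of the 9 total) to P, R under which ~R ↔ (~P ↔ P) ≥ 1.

P = 0, R = 0 ↦ 0  <
P = 0, R = 1/2 ↦ 1/2  <
P = 0, R = 1 ↦ 1  ≥
P = 1/2, R = 0 ↦ 1  ≥
P = 1/2, R = 1/2 ↦ 1/2  <
P = 1/2, R = 1 ↦ 0  <
P = 1, R = 0 ↦ 0  <
P = 1, R = 1/2 ↦ 1/2  <
P = 1, R = 1 ↦ 1  ≥
So 3 of the 9 assignments meet the threshold.

3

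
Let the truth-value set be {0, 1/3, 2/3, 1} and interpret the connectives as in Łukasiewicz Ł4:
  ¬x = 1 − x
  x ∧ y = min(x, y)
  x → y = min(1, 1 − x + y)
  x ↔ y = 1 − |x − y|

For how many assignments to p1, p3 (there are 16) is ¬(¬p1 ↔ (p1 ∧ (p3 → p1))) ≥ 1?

p1 = 0, p3 = 0 ↦ 1  ≥
p1 = 0, p3 = 1/3 ↦ 1  ≥
p1 = 0, p3 = 2/3 ↦ 1  ≥
p1 = 0, p3 = 1 ↦ 1  ≥
p1 = 1/3, p3 = 0 ↦ 1/3  <
p1 = 1/3, p3 = 1/3 ↦ 1/3  <
p1 = 1/3, p3 = 2/3 ↦ 1/3  <
p1 = 1/3, p3 = 1 ↦ 1/3  <
p1 = 2/3, p3 = 0 ↦ 1/3  <
p1 = 2/3, p3 = 1/3 ↦ 1/3  <
p1 = 2/3, p3 = 2/3 ↦ 1/3  <
p1 = 2/3, p3 = 1 ↦ 1/3  <
p1 = 1, p3 = 0 ↦ 1  ≥
p1 = 1, p3 = 1/3 ↦ 1  ≥
p1 = 1, p3 = 2/3 ↦ 1  ≥
p1 = 1, p3 = 1 ↦ 1  ≥
So 8 of the 16 assignments meet the threshold.

8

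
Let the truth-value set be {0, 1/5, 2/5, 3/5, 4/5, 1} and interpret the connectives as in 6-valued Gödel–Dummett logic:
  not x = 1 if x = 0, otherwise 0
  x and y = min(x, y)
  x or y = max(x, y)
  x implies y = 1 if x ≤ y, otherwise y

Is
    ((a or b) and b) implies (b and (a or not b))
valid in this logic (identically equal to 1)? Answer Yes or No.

Counterexample: take a = 0, b = 1/5.
a or b = 0 or 1/5 = 1/5
(a or b) and b = 1/5 and 1/5 = 1/5
not b = not 1/5 = 0
a or not b = 0 or 0 = 0
b and (a or not b) = 1/5 and 0 = 0
((a or b) and b) implies (b and (a or not b)) = 1/5 implies 0 = 0
This gives 0 ≠ 1.

No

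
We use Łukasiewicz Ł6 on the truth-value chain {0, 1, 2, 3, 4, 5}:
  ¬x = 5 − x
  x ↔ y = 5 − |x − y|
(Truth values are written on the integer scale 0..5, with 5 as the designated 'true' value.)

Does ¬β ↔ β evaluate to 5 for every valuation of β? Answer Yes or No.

No

Counterexample: take β = 0.
¬β = ¬0 = 5
¬β ↔ β = 5 ↔ 0 = 0
This gives 0 ≠ 5.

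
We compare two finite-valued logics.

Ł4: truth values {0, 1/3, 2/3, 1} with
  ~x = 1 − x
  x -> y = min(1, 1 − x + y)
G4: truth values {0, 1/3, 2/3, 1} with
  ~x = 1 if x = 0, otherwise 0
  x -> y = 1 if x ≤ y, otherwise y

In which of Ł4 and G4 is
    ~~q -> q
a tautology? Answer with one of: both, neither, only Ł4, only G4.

only Ł4

In Ł4: every assignment gives 1 — tautology.
In G4: at q = 1/3 the value is 1/3 — not a tautology.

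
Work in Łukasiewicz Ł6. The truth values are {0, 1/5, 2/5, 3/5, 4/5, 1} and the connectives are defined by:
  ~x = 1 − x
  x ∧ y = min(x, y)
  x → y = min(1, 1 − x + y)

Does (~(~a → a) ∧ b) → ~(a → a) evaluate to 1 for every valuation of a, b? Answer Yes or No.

Counterexample: take a = 0, b = 1/5.
~a = ~0 = 1
~a → a = 1 → 0 = 0
~(~a → a) = ~0 = 1
~(~a → a) ∧ b = 1 ∧ 1/5 = 1/5
a → a = 0 → 0 = 1
~(a → a) = ~1 = 0
(~(~a → a) ∧ b) → ~(a → a) = 1/5 → 0 = 4/5
This gives 4/5 ≠ 1.

No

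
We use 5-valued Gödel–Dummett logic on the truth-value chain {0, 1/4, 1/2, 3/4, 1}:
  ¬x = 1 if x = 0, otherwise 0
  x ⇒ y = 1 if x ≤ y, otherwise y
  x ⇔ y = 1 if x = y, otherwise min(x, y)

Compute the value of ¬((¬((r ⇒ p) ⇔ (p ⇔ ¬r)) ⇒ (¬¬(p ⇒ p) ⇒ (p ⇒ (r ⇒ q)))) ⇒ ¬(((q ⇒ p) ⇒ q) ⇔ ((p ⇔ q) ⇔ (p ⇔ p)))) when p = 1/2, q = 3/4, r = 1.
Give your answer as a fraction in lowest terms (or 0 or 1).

r ⇒ p = 1 ⇒ 1/2 = 1/2
¬r = ¬1 = 0
p ⇔ ¬r = 1/2 ⇔ 0 = 0
(r ⇒ p) ⇔ (p ⇔ ¬r) = 1/2 ⇔ 0 = 0
¬((r ⇒ p) ⇔ (p ⇔ ¬r)) = ¬0 = 1
p ⇒ p = 1/2 ⇒ 1/2 = 1
¬(p ⇒ p) = ¬1 = 0
¬¬(p ⇒ p) = ¬0 = 1
r ⇒ q = 1 ⇒ 3/4 = 3/4
p ⇒ (r ⇒ q) = 1/2 ⇒ 3/4 = 1
¬¬(p ⇒ p) ⇒ (p ⇒ (r ⇒ q)) = 1 ⇒ 1 = 1
¬((r ⇒ p) ⇔ (p ⇔ ¬r)) ⇒ (¬¬(p ⇒ p) ⇒ (p ⇒ (r ⇒ q))) = 1 ⇒ 1 = 1
q ⇒ p = 3/4 ⇒ 1/2 = 1/2
(q ⇒ p) ⇒ q = 1/2 ⇒ 3/4 = 1
p ⇔ q = 1/2 ⇔ 3/4 = 1/2
p ⇔ p = 1/2 ⇔ 1/2 = 1
(p ⇔ q) ⇔ (p ⇔ p) = 1/2 ⇔ 1 = 1/2
((q ⇒ p) ⇒ q) ⇔ ((p ⇔ q) ⇔ (p ⇔ p)) = 1 ⇔ 1/2 = 1/2
¬(((q ⇒ p) ⇒ q) ⇔ ((p ⇔ q) ⇔ (p ⇔ p))) = ¬1/2 = 0
(¬((r ⇒ p) ⇔ (p ⇔ ¬r)) ⇒ (¬¬(p ⇒ p) ⇒ (p ⇒ (r ⇒ q)))) ⇒ ¬(((q ⇒ p) ⇒ q) ⇔ ((p ⇔ q) ⇔ (p ⇔ p))) = 1 ⇒ 0 = 0
¬((¬((r ⇒ p) ⇔ (p ⇔ ¬r)) ⇒ (¬¬(p ⇒ p) ⇒ (p ⇒ (r ⇒ q)))) ⇒ ¬(((q ⇒ p) ⇒ q) ⇔ ((p ⇔ q) ⇔ (p ⇔ p)))) = ¬0 = 1

1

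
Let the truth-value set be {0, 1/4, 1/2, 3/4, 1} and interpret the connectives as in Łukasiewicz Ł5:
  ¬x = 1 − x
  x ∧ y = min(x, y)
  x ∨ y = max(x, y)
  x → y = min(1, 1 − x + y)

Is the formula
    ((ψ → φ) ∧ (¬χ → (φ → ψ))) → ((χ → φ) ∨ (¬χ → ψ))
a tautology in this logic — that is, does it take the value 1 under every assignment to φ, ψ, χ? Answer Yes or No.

No

Counterexample: take φ = 0, ψ = 0, χ = 1/4.
ψ → φ = 0 → 0 = 1
¬χ = ¬1/4 = 3/4
φ → ψ = 0 → 0 = 1
¬χ → (φ → ψ) = 3/4 → 1 = 1
(ψ → φ) ∧ (¬χ → (φ → ψ)) = 1 ∧ 1 = 1
χ → φ = 1/4 → 0 = 3/4
¬χ = ¬1/4 = 3/4
¬χ → ψ = 3/4 → 0 = 1/4
(χ → φ) ∨ (¬χ → ψ) = 3/4 ∨ 1/4 = 3/4
((ψ → φ) ∧ (¬χ → (φ → ψ))) → ((χ → φ) ∨ (¬χ → ψ)) = 1 → 3/4 = 3/4
This gives 3/4 ≠ 1.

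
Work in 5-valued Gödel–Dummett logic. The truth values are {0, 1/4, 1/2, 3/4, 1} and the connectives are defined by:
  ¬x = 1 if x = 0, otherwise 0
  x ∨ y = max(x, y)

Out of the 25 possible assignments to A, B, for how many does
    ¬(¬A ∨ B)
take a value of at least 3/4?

value 1: 4 assignments (counts)
value 0: 21 assignments
So 4 of the 25 assignments meet the threshold.

4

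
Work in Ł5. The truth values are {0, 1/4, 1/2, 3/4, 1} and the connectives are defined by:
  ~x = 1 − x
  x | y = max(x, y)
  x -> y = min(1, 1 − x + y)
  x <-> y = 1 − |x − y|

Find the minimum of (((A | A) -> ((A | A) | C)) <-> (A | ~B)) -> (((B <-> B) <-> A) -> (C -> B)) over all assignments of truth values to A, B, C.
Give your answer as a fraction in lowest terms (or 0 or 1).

Take A = 1, B = 0, C = 1:
A | A = 1 | 1 = 1
A | A = 1 | 1 = 1
(A | A) | C = 1 | 1 = 1
(A | A) -> ((A | A) | C) = 1 -> 1 = 1
~B = ~0 = 1
A | ~B = 1 | 1 = 1
((A | A) -> ((A | A) | C)) <-> (A | ~B) = 1 <-> 1 = 1
B <-> B = 0 <-> 0 = 1
(B <-> B) <-> A = 1 <-> 1 = 1
C -> B = 1 -> 0 = 0
((B <-> B) <-> A) -> (C -> B) = 1 -> 0 = 0
(((A | A) -> ((A | A) | C)) <-> (A | ~B)) -> (((B <-> B) <-> A) -> (C -> B)) = 1 -> 0 = 0
No assignment yields a value below 0, so this is the minimum.

0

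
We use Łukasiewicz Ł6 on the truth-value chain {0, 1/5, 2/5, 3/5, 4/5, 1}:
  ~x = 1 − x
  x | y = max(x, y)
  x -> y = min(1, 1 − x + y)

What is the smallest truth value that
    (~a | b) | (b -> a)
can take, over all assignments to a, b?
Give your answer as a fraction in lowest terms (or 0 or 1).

Take a = 1/5, b = 2/5:
~a = ~1/5 = 4/5
~a | b = 4/5 | 2/5 = 4/5
b -> a = 2/5 -> 1/5 = 4/5
(~a | b) | (b -> a) = 4/5 | 4/5 = 4/5
No assignment yields a value below 4/5, so this is the minimum.

4/5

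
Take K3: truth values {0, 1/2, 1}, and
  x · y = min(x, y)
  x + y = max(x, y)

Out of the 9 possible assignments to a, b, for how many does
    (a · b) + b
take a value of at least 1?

a = 0, b = 0 ↦ 0  <
a = 0, b = 1/2 ↦ 1/2  <
a = 0, b = 1 ↦ 1  ≥
a = 1/2, b = 0 ↦ 0  <
a = 1/2, b = 1/2 ↦ 1/2  <
a = 1/2, b = 1 ↦ 1  ≥
a = 1, b = 0 ↦ 0  <
a = 1, b = 1/2 ↦ 1/2  <
a = 1, b = 1 ↦ 1  ≥
So 3 of the 9 assignments meet the threshold.

3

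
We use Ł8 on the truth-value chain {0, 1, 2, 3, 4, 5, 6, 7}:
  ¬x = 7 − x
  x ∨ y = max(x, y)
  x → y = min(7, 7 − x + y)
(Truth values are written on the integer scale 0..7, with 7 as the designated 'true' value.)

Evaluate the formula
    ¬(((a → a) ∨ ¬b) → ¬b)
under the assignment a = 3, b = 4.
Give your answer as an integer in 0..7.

4

a → a = 3 → 3 = 7
¬b = ¬4 = 3
(a → a) ∨ ¬b = 7 ∨ 3 = 7
¬b = ¬4 = 3
((a → a) ∨ ¬b) → ¬b = 7 → 3 = 3
¬(((a → a) ∨ ¬b) → ¬b) = ¬3 = 4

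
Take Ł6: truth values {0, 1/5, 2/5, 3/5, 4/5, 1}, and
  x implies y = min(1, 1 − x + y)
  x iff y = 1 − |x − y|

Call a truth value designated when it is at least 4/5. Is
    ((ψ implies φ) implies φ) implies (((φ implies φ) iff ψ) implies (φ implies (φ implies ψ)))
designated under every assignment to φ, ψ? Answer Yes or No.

At φ = 2/5, ψ = 2/5, for instance:
ψ implies φ = 2/5 implies 2/5 = 1
(ψ implies φ) implies φ = 1 implies 2/5 = 2/5
φ implies φ = 2/5 implies 2/5 = 1
(φ implies φ) iff ψ = 1 iff 2/5 = 2/5
φ implies ψ = 2/5 implies 2/5 = 1
φ implies (φ implies ψ) = 2/5 implies 1 = 1
((φ implies φ) iff ψ) implies (φ implies (φ implies ψ)) = 2/5 implies 1 = 1
((ψ implies φ) implies φ) implies (((φ implies φ) iff ψ) implies (φ implies (φ implies ψ))) = 2/5 implies 1 = 1
and checking the remaining 35 assignments likewise gives ≥ 4/5 in every case.

Yes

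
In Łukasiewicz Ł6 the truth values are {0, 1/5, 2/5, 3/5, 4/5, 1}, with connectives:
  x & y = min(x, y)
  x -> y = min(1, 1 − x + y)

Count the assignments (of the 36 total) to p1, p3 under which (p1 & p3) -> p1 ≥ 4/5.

value 1: 36 assignments (counts)
So 36 of the 36 assignments meet the threshold.

36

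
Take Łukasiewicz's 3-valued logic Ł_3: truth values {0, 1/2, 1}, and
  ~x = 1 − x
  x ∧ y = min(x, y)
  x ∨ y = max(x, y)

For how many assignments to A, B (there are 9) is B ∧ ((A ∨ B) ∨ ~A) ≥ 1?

3

A = 0, B = 0 ↦ 0  <
A = 0, B = 1/2 ↦ 1/2  <
A = 0, B = 1 ↦ 1  ≥
A = 1/2, B = 0 ↦ 0  <
A = 1/2, B = 1/2 ↦ 1/2  <
A = 1/2, B = 1 ↦ 1  ≥
A = 1, B = 0 ↦ 0  <
A = 1, B = 1/2 ↦ 1/2  <
A = 1, B = 1 ↦ 1  ≥
So 3 of the 9 assignments meet the threshold.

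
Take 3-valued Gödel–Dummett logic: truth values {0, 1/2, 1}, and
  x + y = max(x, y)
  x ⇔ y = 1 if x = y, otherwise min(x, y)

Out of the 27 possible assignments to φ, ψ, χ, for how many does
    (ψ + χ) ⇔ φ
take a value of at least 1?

value 1: 9 assignments (counts)
value 1/2: 8 assignments
value 0: 10 assignments
So 9 of the 27 assignments meet the threshold.

9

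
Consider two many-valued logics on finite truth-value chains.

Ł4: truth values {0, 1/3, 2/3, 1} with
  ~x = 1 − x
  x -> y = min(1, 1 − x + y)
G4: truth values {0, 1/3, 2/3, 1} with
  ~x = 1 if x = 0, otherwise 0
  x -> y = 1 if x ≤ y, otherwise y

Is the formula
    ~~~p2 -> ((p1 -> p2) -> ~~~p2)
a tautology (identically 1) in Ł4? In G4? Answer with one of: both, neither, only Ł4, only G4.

In Ł4: every assignment gives 1 — tautology.
In G4: every assignment gives 1 — tautology.

both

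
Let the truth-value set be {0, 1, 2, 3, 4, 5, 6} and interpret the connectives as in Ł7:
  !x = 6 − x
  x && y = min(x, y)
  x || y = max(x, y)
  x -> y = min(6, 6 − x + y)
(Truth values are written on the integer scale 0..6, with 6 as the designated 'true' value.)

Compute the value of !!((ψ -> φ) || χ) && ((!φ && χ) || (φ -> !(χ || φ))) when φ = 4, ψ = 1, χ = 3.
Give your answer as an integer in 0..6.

ψ -> φ = 1 -> 4 = 6
(ψ -> φ) || χ = 6 || 3 = 6
!((ψ -> φ) || χ) = !6 = 0
!!((ψ -> φ) || χ) = !0 = 6
!φ = !4 = 2
!φ && χ = 2 && 3 = 2
χ || φ = 3 || 4 = 4
!(χ || φ) = !4 = 2
φ -> !(χ || φ) = 4 -> 2 = 4
(!φ && χ) || (φ -> !(χ || φ)) = 2 || 4 = 4
!!((ψ -> φ) || χ) && ((!φ && χ) || (φ -> !(χ || φ))) = 6 && 4 = 4

4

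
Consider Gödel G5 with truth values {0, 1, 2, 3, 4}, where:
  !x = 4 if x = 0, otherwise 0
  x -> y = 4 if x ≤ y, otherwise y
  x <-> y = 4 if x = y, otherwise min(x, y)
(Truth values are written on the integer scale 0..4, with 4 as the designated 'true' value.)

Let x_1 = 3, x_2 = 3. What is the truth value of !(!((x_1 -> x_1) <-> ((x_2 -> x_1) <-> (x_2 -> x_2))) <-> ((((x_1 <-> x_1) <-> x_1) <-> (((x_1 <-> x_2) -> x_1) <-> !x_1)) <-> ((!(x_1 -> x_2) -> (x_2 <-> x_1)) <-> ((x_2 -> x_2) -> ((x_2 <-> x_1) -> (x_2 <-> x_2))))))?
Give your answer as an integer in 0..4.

x_1 -> x_1 = 3 -> 3 = 4
x_2 -> x_1 = 3 -> 3 = 4
x_2 -> x_2 = 3 -> 3 = 4
(x_2 -> x_1) <-> (x_2 -> x_2) = 4 <-> 4 = 4
(x_1 -> x_1) <-> ((x_2 -> x_1) <-> (x_2 -> x_2)) = 4 <-> 4 = 4
!((x_1 -> x_1) <-> ((x_2 -> x_1) <-> (x_2 -> x_2))) = !4 = 0
x_1 <-> x_1 = 3 <-> 3 = 4
(x_1 <-> x_1) <-> x_1 = 4 <-> 3 = 3
x_1 <-> x_2 = 3 <-> 3 = 4
(x_1 <-> x_2) -> x_1 = 4 -> 3 = 3
!x_1 = !3 = 0
((x_1 <-> x_2) -> x_1) <-> !x_1 = 3 <-> 0 = 0
((x_1 <-> x_1) <-> x_1) <-> (((x_1 <-> x_2) -> x_1) <-> !x_1) = 3 <-> 0 = 0
x_1 -> x_2 = 3 -> 3 = 4
!(x_1 -> x_2) = !4 = 0
x_2 <-> x_1 = 3 <-> 3 = 4
!(x_1 -> x_2) -> (x_2 <-> x_1) = 0 -> 4 = 4
x_2 -> x_2 = 3 -> 3 = 4
x_2 <-> x_1 = 3 <-> 3 = 4
x_2 <-> x_2 = 3 <-> 3 = 4
(x_2 <-> x_1) -> (x_2 <-> x_2) = 4 -> 4 = 4
(x_2 -> x_2) -> ((x_2 <-> x_1) -> (x_2 <-> x_2)) = 4 -> 4 = 4
(!(x_1 -> x_2) -> (x_2 <-> x_1)) <-> ((x_2 -> x_2) -> ((x_2 <-> x_1) -> (x_2 <-> x_2))) = 4 <-> 4 = 4
(((x_1 <-> x_1) <-> x_1) <-> (((x_1 <-> x_2) -> x_1) <-> !x_1)) <-> ((!(x_1 -> x_2) -> (x_2 <-> x_1)) <-> ((x_2 -> x_2) -> ((x_2 <-> x_1) -> (x_2 <-> x_2)))) = 0 <-> 4 = 0
!((x_1 -> x_1) <-> ((x_2 -> x_1) <-> (x_2 -> x_2))) <-> ((((x_1 <-> x_1) <-> x_1) <-> (((x_1 <-> x_2) -> x_1) <-> !x_1)) <-> ((!(x_1 -> x_2) -> (x_2 <-> x_1)) <-> ((x_2 -> x_2) -> ((x_2 <-> x_1) -> (x_2 <-> x_2))))) = 0 <-> 0 = 4
!(!((x_1 -> x_1) <-> ((x_2 -> x_1) <-> (x_2 -> x_2))) <-> ((((x_1 <-> x_1) <-> x_1) <-> (((x_1 <-> x_2) -> x_1) <-> !x_1)) <-> ((!(x_1 -> x_2) -> (x_2 <-> x_1)) <-> ((x_2 -> x_2) -> ((x_2 <-> x_1) -> (x_2 <-> x_2)))))) = !4 = 0

0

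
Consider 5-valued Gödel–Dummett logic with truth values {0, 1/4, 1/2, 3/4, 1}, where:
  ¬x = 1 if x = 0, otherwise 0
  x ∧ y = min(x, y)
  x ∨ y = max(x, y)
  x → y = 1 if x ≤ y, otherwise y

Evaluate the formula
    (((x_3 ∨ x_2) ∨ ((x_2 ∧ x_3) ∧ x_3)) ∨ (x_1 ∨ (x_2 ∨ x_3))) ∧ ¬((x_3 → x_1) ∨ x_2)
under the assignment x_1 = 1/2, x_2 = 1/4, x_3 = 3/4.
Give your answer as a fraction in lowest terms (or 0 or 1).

x_3 ∨ x_2 = 3/4 ∨ 1/4 = 3/4
x_2 ∧ x_3 = 1/4 ∧ 3/4 = 1/4
(x_2 ∧ x_3) ∧ x_3 = 1/4 ∧ 3/4 = 1/4
(x_3 ∨ x_2) ∨ ((x_2 ∧ x_3) ∧ x_3) = 3/4 ∨ 1/4 = 3/4
x_2 ∨ x_3 = 1/4 ∨ 3/4 = 3/4
x_1 ∨ (x_2 ∨ x_3) = 1/2 ∨ 3/4 = 3/4
((x_3 ∨ x_2) ∨ ((x_2 ∧ x_3) ∧ x_3)) ∨ (x_1 ∨ (x_2 ∨ x_3)) = 3/4 ∨ 3/4 = 3/4
x_3 → x_1 = 3/4 → 1/2 = 1/2
(x_3 → x_1) ∨ x_2 = 1/2 ∨ 1/4 = 1/2
¬((x_3 → x_1) ∨ x_2) = ¬1/2 = 0
(((x_3 ∨ x_2) ∨ ((x_2 ∧ x_3) ∧ x_3)) ∨ (x_1 ∨ (x_2 ∨ x_3))) ∧ ¬((x_3 → x_1) ∨ x_2) = 3/4 ∧ 0 = 0

0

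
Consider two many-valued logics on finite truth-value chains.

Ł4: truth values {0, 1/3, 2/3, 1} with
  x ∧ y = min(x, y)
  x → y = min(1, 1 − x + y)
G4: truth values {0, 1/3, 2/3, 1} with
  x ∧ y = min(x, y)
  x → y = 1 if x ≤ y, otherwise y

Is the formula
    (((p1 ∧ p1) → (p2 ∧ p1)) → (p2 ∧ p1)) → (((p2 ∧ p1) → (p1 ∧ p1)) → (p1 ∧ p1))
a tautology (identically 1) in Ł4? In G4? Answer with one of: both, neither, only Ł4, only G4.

In Ł4: every assignment gives 1 — tautology.
In G4: at p1 = 1/3, p2 = 0 the value is 1/3 — not a tautology.

only Ł4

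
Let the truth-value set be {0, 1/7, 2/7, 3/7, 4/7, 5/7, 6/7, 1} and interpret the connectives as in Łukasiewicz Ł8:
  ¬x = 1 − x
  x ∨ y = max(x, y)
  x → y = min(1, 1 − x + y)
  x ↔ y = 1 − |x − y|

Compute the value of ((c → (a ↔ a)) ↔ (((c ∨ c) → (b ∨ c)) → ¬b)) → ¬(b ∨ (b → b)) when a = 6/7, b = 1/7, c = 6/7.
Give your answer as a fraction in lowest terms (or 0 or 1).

1/7

a ↔ a = 6/7 ↔ 6/7 = 1
c → (a ↔ a) = 6/7 → 1 = 1
c ∨ c = 6/7 ∨ 6/7 = 6/7
b ∨ c = 1/7 ∨ 6/7 = 6/7
(c ∨ c) → (b ∨ c) = 6/7 → 6/7 = 1
¬b = ¬1/7 = 6/7
((c ∨ c) → (b ∨ c)) → ¬b = 1 → 6/7 = 6/7
(c → (a ↔ a)) ↔ (((c ∨ c) → (b ∨ c)) → ¬b) = 1 ↔ 6/7 = 6/7
b → b = 1/7 → 1/7 = 1
b ∨ (b → b) = 1/7 ∨ 1 = 1
¬(b ∨ (b → b)) = ¬1 = 0
((c → (a ↔ a)) ↔ (((c ∨ c) → (b ∨ c)) → ¬b)) → ¬(b ∨ (b → b)) = 6/7 → 0 = 1/7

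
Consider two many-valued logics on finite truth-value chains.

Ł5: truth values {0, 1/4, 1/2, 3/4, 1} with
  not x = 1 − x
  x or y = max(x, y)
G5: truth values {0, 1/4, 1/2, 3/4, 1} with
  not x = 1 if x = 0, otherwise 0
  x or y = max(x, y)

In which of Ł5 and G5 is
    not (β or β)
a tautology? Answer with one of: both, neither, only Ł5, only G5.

In Ł5: at β = 1/4 the value is 3/4 — not a tautology.
In G5: at β = 1/4 the value is 0 — not a tautology.

neither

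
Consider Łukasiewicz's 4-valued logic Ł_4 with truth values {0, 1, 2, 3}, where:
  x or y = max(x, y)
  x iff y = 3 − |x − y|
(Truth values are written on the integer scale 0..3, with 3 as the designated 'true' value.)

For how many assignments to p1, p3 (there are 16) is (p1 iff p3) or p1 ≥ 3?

7

p1 = 0, p3 = 0 ↦ 3  ≥
p1 = 0, p3 = 1 ↦ 2  <
p1 = 0, p3 = 2 ↦ 1  <
p1 = 0, p3 = 3 ↦ 0  <
p1 = 1, p3 = 0 ↦ 2  <
p1 = 1, p3 = 1 ↦ 3  ≥
p1 = 1, p3 = 2 ↦ 2  <
p1 = 1, p3 = 3 ↦ 1  <
p1 = 2, p3 = 0 ↦ 2  <
p1 = 2, p3 = 1 ↦ 2  <
p1 = 2, p3 = 2 ↦ 3  ≥
p1 = 2, p3 = 3 ↦ 2  <
p1 = 3, p3 = 0 ↦ 3  ≥
p1 = 3, p3 = 1 ↦ 3  ≥
p1 = 3, p3 = 2 ↦ 3  ≥
p1 = 3, p3 = 3 ↦ 3  ≥
So 7 of the 16 assignments meet the threshold.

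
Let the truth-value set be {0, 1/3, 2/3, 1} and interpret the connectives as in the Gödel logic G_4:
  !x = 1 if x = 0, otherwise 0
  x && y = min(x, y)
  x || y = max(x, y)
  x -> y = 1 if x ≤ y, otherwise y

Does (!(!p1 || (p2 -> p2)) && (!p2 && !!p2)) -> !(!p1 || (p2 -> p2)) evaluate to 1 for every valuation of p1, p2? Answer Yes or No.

Yes

p1 = 0, p2 = 0 ↦ 1
p1 = 0, p2 = 1/3 ↦ 1
p1 = 0, p2 = 2/3 ↦ 1
p1 = 0, p2 = 1 ↦ 1
p1 = 1/3, p2 = 0 ↦ 1
p1 = 1/3, p2 = 1/3 ↦ 1
p1 = 1/3, p2 = 2/3 ↦ 1
p1 = 1/3, p2 = 1 ↦ 1
p1 = 2/3, p2 = 0 ↦ 1
p1 = 2/3, p2 = 1/3 ↦ 1
p1 = 2/3, p2 = 2/3 ↦ 1
p1 = 2/3, p2 = 1 ↦ 1
p1 = 1, p2 = 0 ↦ 1
p1 = 1, p2 = 1/3 ↦ 1
p1 = 1, p2 = 2/3 ↦ 1
p1 = 1, p2 = 1 ↦ 1
Every assignment gives a value ≥ 1.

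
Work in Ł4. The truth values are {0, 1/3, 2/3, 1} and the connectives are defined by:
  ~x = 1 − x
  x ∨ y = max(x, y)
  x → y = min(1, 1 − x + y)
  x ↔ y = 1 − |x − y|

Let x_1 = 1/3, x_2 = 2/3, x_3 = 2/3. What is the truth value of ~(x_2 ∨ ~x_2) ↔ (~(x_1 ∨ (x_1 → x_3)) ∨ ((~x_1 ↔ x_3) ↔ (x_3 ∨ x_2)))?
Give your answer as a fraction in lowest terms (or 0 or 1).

2/3

~x_2 = ~2/3 = 1/3
x_2 ∨ ~x_2 = 2/3 ∨ 1/3 = 2/3
~(x_2 ∨ ~x_2) = ~2/3 = 1/3
x_1 → x_3 = 1/3 → 2/3 = 1
x_1 ∨ (x_1 → x_3) = 1/3 ∨ 1 = 1
~(x_1 ∨ (x_1 → x_3)) = ~1 = 0
~x_1 = ~1/3 = 2/3
~x_1 ↔ x_3 = 2/3 ↔ 2/3 = 1
x_3 ∨ x_2 = 2/3 ∨ 2/3 = 2/3
(~x_1 ↔ x_3) ↔ (x_3 ∨ x_2) = 1 ↔ 2/3 = 2/3
~(x_1 ∨ (x_1 → x_3)) ∨ ((~x_1 ↔ x_3) ↔ (x_3 ∨ x_2)) = 0 ∨ 2/3 = 2/3
~(x_2 ∨ ~x_2) ↔ (~(x_1 ∨ (x_1 → x_3)) ∨ ((~x_1 ↔ x_3) ↔ (x_3 ∨ x_2))) = 1/3 ↔ 2/3 = 2/3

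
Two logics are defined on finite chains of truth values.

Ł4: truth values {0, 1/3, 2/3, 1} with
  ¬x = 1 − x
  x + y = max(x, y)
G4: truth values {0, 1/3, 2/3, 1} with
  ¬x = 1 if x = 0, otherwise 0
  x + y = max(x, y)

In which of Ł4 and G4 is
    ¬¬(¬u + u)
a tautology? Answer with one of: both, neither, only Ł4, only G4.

only G4

In Ł4: at u = 1/3 the value is 2/3 — not a tautology.
In G4: every assignment gives 1 — tautology.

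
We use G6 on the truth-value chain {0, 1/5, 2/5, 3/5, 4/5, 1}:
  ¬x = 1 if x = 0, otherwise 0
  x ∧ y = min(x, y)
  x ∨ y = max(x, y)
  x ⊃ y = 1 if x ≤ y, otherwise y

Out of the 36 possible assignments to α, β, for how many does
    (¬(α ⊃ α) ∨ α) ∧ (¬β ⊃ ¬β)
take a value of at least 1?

6

value 1: 6 assignments (counts)
value 4/5: 6 assignments
value 3/5: 6 assignments
value 2/5: 6 assignments
value 1/5: 6 assignments
value 0: 6 assignments
So 6 of the 36 assignments meet the threshold.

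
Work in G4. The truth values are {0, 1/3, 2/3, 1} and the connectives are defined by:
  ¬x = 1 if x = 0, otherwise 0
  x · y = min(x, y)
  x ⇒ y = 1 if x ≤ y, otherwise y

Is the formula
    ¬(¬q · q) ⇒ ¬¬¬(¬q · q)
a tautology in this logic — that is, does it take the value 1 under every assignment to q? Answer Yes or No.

Yes

q = 0 ↦ 1
q = 1/3 ↦ 1
q = 2/3 ↦ 1
q = 1 ↦ 1
Every assignment gives a value ≥ 1.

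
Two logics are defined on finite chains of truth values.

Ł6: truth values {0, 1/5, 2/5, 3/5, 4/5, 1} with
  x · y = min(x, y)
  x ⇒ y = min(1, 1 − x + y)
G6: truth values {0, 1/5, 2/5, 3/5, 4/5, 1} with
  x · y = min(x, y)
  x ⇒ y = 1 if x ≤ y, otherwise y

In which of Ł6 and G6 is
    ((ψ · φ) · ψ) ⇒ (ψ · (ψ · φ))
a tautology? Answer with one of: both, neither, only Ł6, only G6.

In Ł6: every assignment gives 1 — tautology.
In G6: every assignment gives 1 — tautology.

both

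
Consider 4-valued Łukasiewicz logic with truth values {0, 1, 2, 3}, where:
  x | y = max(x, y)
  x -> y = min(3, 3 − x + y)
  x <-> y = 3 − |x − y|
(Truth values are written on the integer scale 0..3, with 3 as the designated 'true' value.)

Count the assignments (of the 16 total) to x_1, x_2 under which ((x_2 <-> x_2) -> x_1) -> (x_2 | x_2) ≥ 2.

x_1 = 0, x_2 = 0 ↦ 3  ≥
x_1 = 0, x_2 = 1 ↦ 3  ≥
x_1 = 0, x_2 = 2 ↦ 3  ≥
x_1 = 0, x_2 = 3 ↦ 3  ≥
x_1 = 1, x_2 = 0 ↦ 2  ≥
x_1 = 1, x_2 = 1 ↦ 3  ≥
x_1 = 1, x_2 = 2 ↦ 3  ≥
x_1 = 1, x_2 = 3 ↦ 3  ≥
x_1 = 2, x_2 = 0 ↦ 1  <
x_1 = 2, x_2 = 1 ↦ 2  ≥
x_1 = 2, x_2 = 2 ↦ 3  ≥
x_1 = 2, x_2 = 3 ↦ 3  ≥
x_1 = 3, x_2 = 0 ↦ 0  <
x_1 = 3, x_2 = 1 ↦ 1  <
x_1 = 3, x_2 = 2 ↦ 2  ≥
x_1 = 3, x_2 = 3 ↦ 3  ≥
So 13 of the 16 assignments meet the threshold.

13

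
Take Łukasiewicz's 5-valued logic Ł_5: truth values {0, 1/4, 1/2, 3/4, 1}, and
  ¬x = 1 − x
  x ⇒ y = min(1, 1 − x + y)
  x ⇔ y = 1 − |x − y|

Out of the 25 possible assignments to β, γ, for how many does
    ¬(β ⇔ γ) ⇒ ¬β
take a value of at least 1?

19

value 1: 19 assignments (counts)
value 3/4: 2 assignments
value 1/2: 2 assignments
value 1/4: 1 assignment
value 0: 1 assignment
So 19 of the 25 assignments meet the threshold.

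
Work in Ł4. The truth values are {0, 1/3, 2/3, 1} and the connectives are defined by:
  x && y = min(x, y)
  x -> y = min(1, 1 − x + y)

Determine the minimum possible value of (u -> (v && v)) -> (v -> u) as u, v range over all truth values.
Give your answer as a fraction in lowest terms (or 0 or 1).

Take u = 0, v = 1:
v && v = 1 && 1 = 1
u -> (v && v) = 0 -> 1 = 1
v -> u = 1 -> 0 = 0
(u -> (v && v)) -> (v -> u) = 1 -> 0 = 0
No assignment yields a value below 0, so this is the minimum.

0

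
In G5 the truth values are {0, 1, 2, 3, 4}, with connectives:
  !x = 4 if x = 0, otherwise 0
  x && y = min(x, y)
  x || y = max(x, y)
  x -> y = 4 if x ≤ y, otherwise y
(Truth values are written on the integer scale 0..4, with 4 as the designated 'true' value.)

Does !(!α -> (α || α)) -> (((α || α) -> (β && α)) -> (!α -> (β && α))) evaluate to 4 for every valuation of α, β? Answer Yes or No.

Counterexample: take α = 0, β = 0.
!α = !0 = 4
α || α = 0 || 0 = 0
!α -> (α || α) = 4 -> 0 = 0
!(!α -> (α || α)) = !0 = 4
β && α = 0 && 0 = 0
(α || α) -> (β && α) = 0 -> 0 = 4
!α -> (β && α) = 4 -> 0 = 0
((α || α) -> (β && α)) -> (!α -> (β && α)) = 4 -> 0 = 0
!(!α -> (α || α)) -> (((α || α) -> (β && α)) -> (!α -> (β && α))) = 4 -> 0 = 0
This gives 0 ≠ 4.

No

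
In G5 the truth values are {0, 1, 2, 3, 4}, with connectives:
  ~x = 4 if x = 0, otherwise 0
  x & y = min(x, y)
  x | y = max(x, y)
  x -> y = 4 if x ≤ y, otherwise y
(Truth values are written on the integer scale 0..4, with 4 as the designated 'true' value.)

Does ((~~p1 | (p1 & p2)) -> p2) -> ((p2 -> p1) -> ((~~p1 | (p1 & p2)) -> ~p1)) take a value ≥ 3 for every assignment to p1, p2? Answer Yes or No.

No

Counterexample: take p1 = 1, p2 = 1.
~p1 = ~1 = 0
~~p1 = ~0 = 4
p1 & p2 = 1 & 1 = 1
~~p1 | (p1 & p2) = 4 | 1 = 4
(~~p1 | (p1 & p2)) -> p2 = 4 -> 1 = 1
p2 -> p1 = 1 -> 1 = 4
~p1 = ~1 = 0
~~p1 = ~0 = 4
p1 & p2 = 1 & 1 = 1
~~p1 | (p1 & p2) = 4 | 1 = 4
~p1 = ~1 = 0
(~~p1 | (p1 & p2)) -> ~p1 = 4 -> 0 = 0
(p2 -> p1) -> ((~~p1 | (p1 & p2)) -> ~p1) = 4 -> 0 = 0
((~~p1 | (p1 & p2)) -> p2) -> ((p2 -> p1) -> ((~~p1 | (p1 & p2)) -> ~p1)) = 1 -> 0 = 0
This gives 0, which is below 3.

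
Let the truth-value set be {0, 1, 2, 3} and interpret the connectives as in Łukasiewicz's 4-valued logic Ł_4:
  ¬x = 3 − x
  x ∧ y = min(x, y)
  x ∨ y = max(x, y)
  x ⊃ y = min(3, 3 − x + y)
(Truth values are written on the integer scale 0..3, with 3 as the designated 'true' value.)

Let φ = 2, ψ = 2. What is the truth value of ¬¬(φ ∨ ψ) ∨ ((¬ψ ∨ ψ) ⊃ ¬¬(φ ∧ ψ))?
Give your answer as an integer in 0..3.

3

φ ∨ ψ = 2 ∨ 2 = 2
¬(φ ∨ ψ) = ¬2 = 1
¬¬(φ ∨ ψ) = ¬1 = 2
¬ψ = ¬2 = 1
¬ψ ∨ ψ = 1 ∨ 2 = 2
φ ∧ ψ = 2 ∧ 2 = 2
¬(φ ∧ ψ) = ¬2 = 1
¬¬(φ ∧ ψ) = ¬1 = 2
(¬ψ ∨ ψ) ⊃ ¬¬(φ ∧ ψ) = 2 ⊃ 2 = 3
¬¬(φ ∨ ψ) ∨ ((¬ψ ∨ ψ) ⊃ ¬¬(φ ∧ ψ)) = 2 ∨ 3 = 3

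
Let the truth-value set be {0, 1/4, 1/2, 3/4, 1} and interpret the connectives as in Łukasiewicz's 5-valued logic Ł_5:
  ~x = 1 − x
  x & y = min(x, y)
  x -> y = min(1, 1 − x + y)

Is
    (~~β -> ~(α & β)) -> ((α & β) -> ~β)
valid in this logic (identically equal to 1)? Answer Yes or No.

Yes

At α = 1, β = 1/2, for instance:
~β = ~1/2 = 1/2
~~β = ~1/2 = 1/2
α & β = 1 & 1/2 = 1/2
~(α & β) = ~1/2 = 1/2
~~β -> ~(α & β) = 1/2 -> 1/2 = 1
(α & β) -> ~β = 1/2 -> 1/2 = 1
(~~β -> ~(α & β)) -> ((α & β) -> ~β) = 1 -> 1 = 1
and checking the remaining 24 assignments likewise gives ≥ 1 in every case.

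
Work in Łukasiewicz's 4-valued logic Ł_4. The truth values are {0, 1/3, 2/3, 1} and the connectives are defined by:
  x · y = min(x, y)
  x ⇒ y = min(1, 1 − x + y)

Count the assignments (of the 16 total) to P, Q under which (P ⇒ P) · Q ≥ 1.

4

P = 0, Q = 0 ↦ 0  <
P = 0, Q = 1/3 ↦ 1/3  <
P = 0, Q = 2/3 ↦ 2/3  <
P = 0, Q = 1 ↦ 1  ≥
P = 1/3, Q = 0 ↦ 0  <
P = 1/3, Q = 1/3 ↦ 1/3  <
P = 1/3, Q = 2/3 ↦ 2/3  <
P = 1/3, Q = 1 ↦ 1  ≥
P = 2/3, Q = 0 ↦ 0  <
P = 2/3, Q = 1/3 ↦ 1/3  <
P = 2/3, Q = 2/3 ↦ 2/3  <
P = 2/3, Q = 1 ↦ 1  ≥
P = 1, Q = 0 ↦ 0  <
P = 1, Q = 1/3 ↦ 1/3  <
P = 1, Q = 2/3 ↦ 2/3  <
P = 1, Q = 1 ↦ 1  ≥
So 4 of the 16 assignments meet the threshold.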